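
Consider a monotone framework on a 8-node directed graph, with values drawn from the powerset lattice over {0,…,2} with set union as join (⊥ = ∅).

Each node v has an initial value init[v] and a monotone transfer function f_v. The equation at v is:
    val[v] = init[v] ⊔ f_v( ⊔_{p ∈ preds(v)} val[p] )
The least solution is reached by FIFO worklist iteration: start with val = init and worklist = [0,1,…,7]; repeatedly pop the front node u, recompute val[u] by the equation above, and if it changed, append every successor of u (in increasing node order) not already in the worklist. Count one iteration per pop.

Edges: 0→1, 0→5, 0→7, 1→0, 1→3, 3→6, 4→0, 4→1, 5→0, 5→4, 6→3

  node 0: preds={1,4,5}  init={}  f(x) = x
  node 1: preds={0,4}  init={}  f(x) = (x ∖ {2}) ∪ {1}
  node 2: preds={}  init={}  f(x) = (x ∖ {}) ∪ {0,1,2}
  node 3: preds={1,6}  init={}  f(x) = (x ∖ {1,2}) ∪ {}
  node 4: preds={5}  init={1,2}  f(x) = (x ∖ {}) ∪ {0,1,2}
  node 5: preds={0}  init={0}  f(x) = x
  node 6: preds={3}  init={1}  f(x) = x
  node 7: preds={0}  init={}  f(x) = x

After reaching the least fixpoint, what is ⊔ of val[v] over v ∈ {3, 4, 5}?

{0,1,2}

Trace (12 dequeues):
  [1] u=0 | in {0,1,2} | out {0,1,2} | prev {} | push {}
  [2] u=1 | in {0,1,2} | out {0,1} | prev {} | push {0}
  [3] u=2 | in {} | out {0,1,2} | prev {} | push {}
  [4] u=3 | in {0,1} | out {0} | prev {} | push {}
  [5] u=4 | in {0} | out {0,1,2} | prev {1,2} | push {1}
  [6] u=5 | in {0,1,2} | out {0,1,2} | prev {0} | push {4}
  [7] u=6 | in {0} | out {0,1} | prev {1} | push {3}
  [8] u=7 | in {0,1,2} | out {0,1,2} | prev {} | push {}
  [9] u=0 | in {0,1,2} | out {0,1,2} | ==
  [10] u=1 | in {0,1,2} | out {0,1} | ==
  [11] u=4 | in {0,1,2} | out {0,1,2} | ==
  [12] u=3 | in {0,1} | out {0} | ==

Converged values:
  [0] {0,1,2}
  [1] {0,1}
  [2] {0,1,2}
  [3] {0}
  [4] {0,1,2}
  [5] {0,1,2}
  [6] {0,1}
  [7] {0,1,2}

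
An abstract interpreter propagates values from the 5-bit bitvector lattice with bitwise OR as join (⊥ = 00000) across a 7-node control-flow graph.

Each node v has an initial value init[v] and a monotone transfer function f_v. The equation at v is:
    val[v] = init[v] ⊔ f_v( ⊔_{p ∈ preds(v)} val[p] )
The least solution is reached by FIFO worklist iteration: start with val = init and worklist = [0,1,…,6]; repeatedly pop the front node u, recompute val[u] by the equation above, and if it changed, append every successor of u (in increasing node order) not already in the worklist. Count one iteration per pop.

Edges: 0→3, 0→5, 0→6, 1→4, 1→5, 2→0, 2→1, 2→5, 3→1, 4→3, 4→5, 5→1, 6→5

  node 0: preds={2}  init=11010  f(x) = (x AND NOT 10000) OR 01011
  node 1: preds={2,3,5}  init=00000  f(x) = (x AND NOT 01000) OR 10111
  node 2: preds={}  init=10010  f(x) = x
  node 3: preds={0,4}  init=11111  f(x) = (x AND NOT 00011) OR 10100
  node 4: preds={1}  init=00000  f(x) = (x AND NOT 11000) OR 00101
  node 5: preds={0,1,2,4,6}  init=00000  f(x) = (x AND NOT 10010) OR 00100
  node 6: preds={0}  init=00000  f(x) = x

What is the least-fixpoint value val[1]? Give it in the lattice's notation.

10111

Iteration log — 10 steps:
  step 1. node 0  ⊔preds=10010  new=11011  old=11010  +wl: 
  step 2. node 1  ⊔preds=11111  new=10111  old=00000  +wl: 
  step 3. node 2  ⊔preds=00000  new=10010  stable
  step 4. node 3  ⊔preds=11011  new=11111  stable
  step 5. node 4  ⊔preds=10111  new=00111  old=00000  +wl: 3
  step 6. node 5  ⊔preds=11111  new=01101  old=00000  +wl: 1
  step 7. node 6  ⊔preds=11011  new=11011  old=00000  +wl: 5
  step 8. node 3  ⊔preds=11111  new=11111  stable
  step 9. node 1  ⊔preds=11111  new=10111  stable
  step 10. node 5  ⊔preds=11111  new=01101  stable

Least fixpoint reached:
  node 0: 11011
  node 1: 10111
  node 2: 10010
  node 3: 11111
  node 4: 00111
  node 5: 01101
  node 6: 11011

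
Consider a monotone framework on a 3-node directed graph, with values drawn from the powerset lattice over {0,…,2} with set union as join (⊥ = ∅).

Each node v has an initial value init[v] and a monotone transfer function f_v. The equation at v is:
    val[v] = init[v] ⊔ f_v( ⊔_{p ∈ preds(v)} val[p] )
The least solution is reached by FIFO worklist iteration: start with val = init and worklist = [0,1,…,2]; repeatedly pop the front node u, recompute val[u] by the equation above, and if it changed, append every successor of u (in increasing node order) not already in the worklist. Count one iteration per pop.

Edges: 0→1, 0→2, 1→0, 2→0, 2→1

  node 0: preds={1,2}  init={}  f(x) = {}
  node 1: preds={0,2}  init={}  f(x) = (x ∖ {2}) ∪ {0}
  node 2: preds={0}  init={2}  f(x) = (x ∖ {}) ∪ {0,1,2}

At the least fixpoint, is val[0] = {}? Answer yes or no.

Trace (6 dequeues):
  [1] u=0 | in {2} | out {} | ==
  [2] u=1 | in {2} | out {0} | prev {} | push {0}
  [3] u=2 | in {} | out {0,1,2} | prev {2} | push {1}
  [4] u=0 | in {0,1,2} | out {} | ==
  [5] u=1 | in {0,1,2} | out {0,1} | prev {0} | push {0}
  [6] u=0 | in {0,1,2} | out {} | ==

Converged values:
  [0] {}
  [1] {0,1}
  [2] {0,1,2}

yes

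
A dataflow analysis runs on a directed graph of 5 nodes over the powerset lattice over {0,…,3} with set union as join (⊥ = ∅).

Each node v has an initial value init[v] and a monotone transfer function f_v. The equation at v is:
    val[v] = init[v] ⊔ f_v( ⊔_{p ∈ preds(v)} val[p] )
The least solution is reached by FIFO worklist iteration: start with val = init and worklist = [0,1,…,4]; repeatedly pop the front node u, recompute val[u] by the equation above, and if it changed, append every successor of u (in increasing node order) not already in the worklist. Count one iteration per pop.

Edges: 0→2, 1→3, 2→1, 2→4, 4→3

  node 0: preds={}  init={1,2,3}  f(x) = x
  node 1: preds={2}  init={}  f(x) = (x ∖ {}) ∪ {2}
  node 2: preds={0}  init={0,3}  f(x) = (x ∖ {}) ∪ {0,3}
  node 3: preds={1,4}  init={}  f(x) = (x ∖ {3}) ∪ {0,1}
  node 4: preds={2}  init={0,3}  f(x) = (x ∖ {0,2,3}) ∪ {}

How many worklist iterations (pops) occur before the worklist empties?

7

Worklist (7 pops):
  #1 pop 0: in={} → {1,2,3} (no change)
  #2 pop 1: in={0,3} → {0,2,3} (was {}); enqueue []
  #3 pop 2: in={1,2,3} → {0,1,2,3} (was {0,3}); enqueue [1]
  #4 pop 3: in={0,2,3} → {0,1,2} (was {}); enqueue []
  #5 pop 4: in={0,1,2,3} → {0,1,3} (was {0,3}); enqueue [3]
  #6 pop 1: in={0,1,2,3} → {0,1,2,3} (was {0,2,3}); enqueue []
  #7 pop 3: in={0,1,2,3} → {0,1,2} (no change)

Fixpoint:
  val[0] = {1,2,3}
  val[1] = {0,1,2,3}
  val[2] = {0,1,2,3}
  val[3] = {0,1,2}
  val[4] = {0,1,3}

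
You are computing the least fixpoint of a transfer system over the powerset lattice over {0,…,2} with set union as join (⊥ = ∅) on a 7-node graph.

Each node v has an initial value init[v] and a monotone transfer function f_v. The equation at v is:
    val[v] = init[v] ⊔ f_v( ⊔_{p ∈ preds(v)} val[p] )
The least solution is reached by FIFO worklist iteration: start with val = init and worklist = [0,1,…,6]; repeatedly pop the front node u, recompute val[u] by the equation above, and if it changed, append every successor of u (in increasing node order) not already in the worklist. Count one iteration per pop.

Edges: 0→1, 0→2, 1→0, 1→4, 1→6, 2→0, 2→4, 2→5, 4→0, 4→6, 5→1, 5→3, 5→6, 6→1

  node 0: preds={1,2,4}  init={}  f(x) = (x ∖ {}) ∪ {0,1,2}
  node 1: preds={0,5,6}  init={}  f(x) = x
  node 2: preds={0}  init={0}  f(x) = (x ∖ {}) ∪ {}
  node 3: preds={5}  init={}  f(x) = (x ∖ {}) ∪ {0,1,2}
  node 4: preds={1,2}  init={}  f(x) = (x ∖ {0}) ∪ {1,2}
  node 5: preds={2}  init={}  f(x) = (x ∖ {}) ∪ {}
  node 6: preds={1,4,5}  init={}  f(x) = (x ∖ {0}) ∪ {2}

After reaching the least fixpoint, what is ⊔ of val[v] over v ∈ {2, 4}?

Iteration log — 10 steps:
  step 1. node 0  ⊔preds={0}  new={0,1,2}  old={}  +wl: 
  step 2. node 1  ⊔preds={0,1,2}  new={0,1,2}  old={}  +wl: 0
  step 3. node 2  ⊔preds={0,1,2}  new={0,1,2}  old={0}  +wl: 
  step 4. node 3  ⊔preds={}  new={0,1,2}  old={}  +wl: 
  step 5. node 4  ⊔preds={0,1,2}  new={1,2}  old={}  +wl: 
  step 6. node 5  ⊔preds={0,1,2}  new={0,1,2}  old={}  +wl: 1,3
  step 7. node 6  ⊔preds={0,1,2}  new={1,2}  old={}  +wl: 
  step 8. node 0  ⊔preds={0,1,2}  new={0,1,2}  stable
  step 9. node 1  ⊔preds={0,1,2}  new={0,1,2}  stable
  step 10. node 3  ⊔preds={0,1,2}  new={0,1,2}  stable

Least fixpoint reached:
  node 0: {0,1,2}
  node 1: {0,1,2}
  node 2: {0,1,2}
  node 3: {0,1,2}
  node 4: {1,2}
  node 5: {0,1,2}
  node 6: {1,2}

{0,1,2}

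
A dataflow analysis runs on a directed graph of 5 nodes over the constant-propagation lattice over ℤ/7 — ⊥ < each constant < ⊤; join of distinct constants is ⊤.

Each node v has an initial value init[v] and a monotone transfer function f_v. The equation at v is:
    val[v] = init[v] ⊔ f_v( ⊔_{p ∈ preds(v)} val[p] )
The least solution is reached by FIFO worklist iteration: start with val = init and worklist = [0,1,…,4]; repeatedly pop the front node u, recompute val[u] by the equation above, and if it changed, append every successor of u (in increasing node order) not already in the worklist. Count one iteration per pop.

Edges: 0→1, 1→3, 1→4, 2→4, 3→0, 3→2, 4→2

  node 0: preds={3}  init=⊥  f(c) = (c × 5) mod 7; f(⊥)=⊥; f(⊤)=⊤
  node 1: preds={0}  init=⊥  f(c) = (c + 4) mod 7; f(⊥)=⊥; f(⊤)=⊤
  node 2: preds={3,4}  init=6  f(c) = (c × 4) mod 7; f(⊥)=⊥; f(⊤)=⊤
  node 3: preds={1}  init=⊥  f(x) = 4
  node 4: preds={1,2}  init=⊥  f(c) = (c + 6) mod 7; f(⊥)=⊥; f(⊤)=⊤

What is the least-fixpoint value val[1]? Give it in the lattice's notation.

Worklist (11 pops):
  #1 pop 0: in=⊥ → ⊥ (no change)
  #2 pop 1: in=⊥ → ⊥ (no change)
  #3 pop 2: in=⊥ → 6 (no change)
  #4 pop 3: in=⊥ → 4 (was ⊥); enqueue [0,2]
  #5 pop 4: in=6 → 5 (was ⊥); enqueue []
  #6 pop 0: in=4 → 6 (was ⊥); enqueue [1]
  #7 pop 2: in=⊤ → ⊤ (was 6); enqueue [4]
  #8 pop 1: in=6 → 3 (was ⊥); enqueue [3]
  #9 pop 4: in=⊤ → ⊤ (was 5); enqueue [2]
  #10 pop 3: in=3 → 4 (no change)
  #11 pop 2: in=⊤ → ⊤ (no change)

Fixpoint:
  val[0] = 6
  val[1] = 3
  val[2] = ⊤
  val[3] = 4
  val[4] = ⊤

3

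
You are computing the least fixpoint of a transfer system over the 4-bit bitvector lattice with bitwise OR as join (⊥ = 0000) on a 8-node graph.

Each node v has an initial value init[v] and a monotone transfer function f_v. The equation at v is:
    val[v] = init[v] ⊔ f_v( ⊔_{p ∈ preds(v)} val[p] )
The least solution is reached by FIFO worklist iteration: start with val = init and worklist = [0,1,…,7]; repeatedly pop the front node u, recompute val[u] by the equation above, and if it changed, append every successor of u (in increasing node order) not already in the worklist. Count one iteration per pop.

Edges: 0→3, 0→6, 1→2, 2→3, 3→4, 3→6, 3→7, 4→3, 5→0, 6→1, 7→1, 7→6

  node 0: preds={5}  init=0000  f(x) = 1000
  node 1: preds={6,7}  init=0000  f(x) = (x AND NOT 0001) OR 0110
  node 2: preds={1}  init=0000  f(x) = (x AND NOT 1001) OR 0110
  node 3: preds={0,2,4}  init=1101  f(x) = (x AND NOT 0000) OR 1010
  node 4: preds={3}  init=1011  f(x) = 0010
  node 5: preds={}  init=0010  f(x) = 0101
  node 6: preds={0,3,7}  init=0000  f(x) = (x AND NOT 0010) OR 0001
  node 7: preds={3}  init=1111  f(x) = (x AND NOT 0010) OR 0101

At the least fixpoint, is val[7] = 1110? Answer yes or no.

Trace (10 dequeues):
  [1] u=0 | in 0010 | out 1000 | prev 0000 | push {}
  [2] u=1 | in 1111 | out 1110 | prev 0000 | push {}
  [3] u=2 | in 1110 | out 0110 | prev 0000 | push {}
  [4] u=3 | in 1111 | out 1111 | prev 1101 | push {}
  [5] u=4 | in 1111 | out 1011 | ==
  [6] u=5 | in 0000 | out 0111 | prev 0010 | push {0}
  [7] u=6 | in 1111 | out 1101 | prev 0000 | push {1}
  [8] u=7 | in 1111 | out 1111 | ==
  [9] u=0 | in 0111 | out 1000 | ==
  [10] u=1 | in 1111 | out 1110 | ==

Converged values:
  [0] 1000
  [1] 1110
  [2] 0110
  [3] 1111
  [4] 1011
  [5] 0111
  [6] 1101
  [7] 1111

no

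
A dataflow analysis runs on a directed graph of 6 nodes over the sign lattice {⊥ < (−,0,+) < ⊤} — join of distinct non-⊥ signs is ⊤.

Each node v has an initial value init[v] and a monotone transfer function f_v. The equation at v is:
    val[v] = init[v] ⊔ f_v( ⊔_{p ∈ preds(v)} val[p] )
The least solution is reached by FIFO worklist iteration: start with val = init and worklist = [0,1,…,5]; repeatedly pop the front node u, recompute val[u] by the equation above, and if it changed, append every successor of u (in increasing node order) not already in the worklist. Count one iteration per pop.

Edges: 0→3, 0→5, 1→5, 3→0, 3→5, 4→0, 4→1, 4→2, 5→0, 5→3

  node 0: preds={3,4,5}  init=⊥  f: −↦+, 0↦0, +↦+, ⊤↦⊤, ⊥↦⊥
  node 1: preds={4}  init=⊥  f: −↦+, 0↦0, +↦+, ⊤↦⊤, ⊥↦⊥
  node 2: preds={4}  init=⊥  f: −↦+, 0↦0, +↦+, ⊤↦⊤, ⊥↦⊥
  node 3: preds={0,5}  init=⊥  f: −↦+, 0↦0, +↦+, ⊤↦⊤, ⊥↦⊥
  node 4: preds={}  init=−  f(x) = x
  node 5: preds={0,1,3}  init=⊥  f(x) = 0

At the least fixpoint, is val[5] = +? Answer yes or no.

Iteration log — 10 steps:
  step 1. node 0  ⊔preds=−  new=+  old=⊥  +wl: 
  step 2. node 1  ⊔preds=−  new=+  old=⊥  +wl: 
  step 3. node 2  ⊔preds=−  new=+  old=⊥  +wl: 
  step 4. node 3  ⊔preds=+  new=+  old=⊥  +wl: 0
  step 5. node 4  ⊔preds=⊥  new=−  stable
  step 6. node 5  ⊔preds=+  new=0  old=⊥  +wl: 3
  step 7. node 0  ⊔preds=⊤  new=⊤  old=+  +wl: 5
  step 8. node 3  ⊔preds=⊤  new=⊤  old=+  +wl: 0
  step 9. node 5  ⊔preds=⊤  new=0  stable
  step 10. node 0  ⊔preds=⊤  new=⊤  stable

Least fixpoint reached:
  node 0: ⊤
  node 1: +
  node 2: +
  node 3: ⊤
  node 4: −
  node 5: 0

no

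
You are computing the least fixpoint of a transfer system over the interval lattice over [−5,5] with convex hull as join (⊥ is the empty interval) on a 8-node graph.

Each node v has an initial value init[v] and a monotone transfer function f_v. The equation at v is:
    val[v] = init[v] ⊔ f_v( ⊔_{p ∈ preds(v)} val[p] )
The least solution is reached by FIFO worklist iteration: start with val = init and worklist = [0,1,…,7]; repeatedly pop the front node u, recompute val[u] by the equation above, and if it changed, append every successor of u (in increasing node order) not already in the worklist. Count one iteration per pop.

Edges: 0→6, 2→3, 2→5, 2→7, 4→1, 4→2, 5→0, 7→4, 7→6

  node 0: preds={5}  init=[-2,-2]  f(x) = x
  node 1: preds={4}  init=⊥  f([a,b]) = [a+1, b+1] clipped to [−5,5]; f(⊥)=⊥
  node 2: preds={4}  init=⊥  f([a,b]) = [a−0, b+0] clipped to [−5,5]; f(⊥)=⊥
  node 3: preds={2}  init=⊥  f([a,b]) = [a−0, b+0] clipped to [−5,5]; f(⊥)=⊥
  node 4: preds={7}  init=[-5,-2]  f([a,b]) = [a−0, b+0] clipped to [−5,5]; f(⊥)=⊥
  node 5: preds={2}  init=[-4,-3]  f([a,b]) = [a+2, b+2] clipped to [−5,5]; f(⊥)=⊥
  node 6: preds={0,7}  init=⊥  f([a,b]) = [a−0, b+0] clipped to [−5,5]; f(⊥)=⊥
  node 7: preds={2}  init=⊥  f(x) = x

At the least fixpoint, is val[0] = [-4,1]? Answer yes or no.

Iteration log — 11 steps:
  step 1. node 0  ⊔preds=[-4,-3]  new=[-4,-2]  old=[-2,-2]  +wl: 
  step 2. node 1  ⊔preds=[-5,-2]  new=[-4,-1]  old=⊥  +wl: 
  step 3. node 2  ⊔preds=[-5,-2]  new=[-5,-2]  old=⊥  +wl: 
  step 4. node 3  ⊔preds=[-5,-2]  new=[-5,-2]  old=⊥  +wl: 
  step 5. node 4  ⊔preds=⊥  new=[-5,-2]  stable
  step 6. node 5  ⊔preds=[-5,-2]  new=[-4,0]  old=[-4,-3]  +wl: 0
  step 7. node 6  ⊔preds=[-4,-2]  new=[-4,-2]  old=⊥  +wl: 
  step 8. node 7  ⊔preds=[-5,-2]  new=[-5,-2]  old=⊥  +wl: 4,6
  step 9. node 0  ⊔preds=[-4,0]  new=[-4,0]  old=[-4,-2]  +wl: 
  step 10. node 4  ⊔preds=[-5,-2]  new=[-5,-2]  stable
  step 11. node 6  ⊔preds=[-5,0]  new=[-5,0]  old=[-4,-2]  +wl: 

Least fixpoint reached:
  node 0: [-4,0]
  node 1: [-4,-1]
  node 2: [-5,-2]
  node 3: [-5,-2]
  node 4: [-5,-2]
  node 5: [-4,0]
  node 6: [-5,0]
  node 7: [-5,-2]

no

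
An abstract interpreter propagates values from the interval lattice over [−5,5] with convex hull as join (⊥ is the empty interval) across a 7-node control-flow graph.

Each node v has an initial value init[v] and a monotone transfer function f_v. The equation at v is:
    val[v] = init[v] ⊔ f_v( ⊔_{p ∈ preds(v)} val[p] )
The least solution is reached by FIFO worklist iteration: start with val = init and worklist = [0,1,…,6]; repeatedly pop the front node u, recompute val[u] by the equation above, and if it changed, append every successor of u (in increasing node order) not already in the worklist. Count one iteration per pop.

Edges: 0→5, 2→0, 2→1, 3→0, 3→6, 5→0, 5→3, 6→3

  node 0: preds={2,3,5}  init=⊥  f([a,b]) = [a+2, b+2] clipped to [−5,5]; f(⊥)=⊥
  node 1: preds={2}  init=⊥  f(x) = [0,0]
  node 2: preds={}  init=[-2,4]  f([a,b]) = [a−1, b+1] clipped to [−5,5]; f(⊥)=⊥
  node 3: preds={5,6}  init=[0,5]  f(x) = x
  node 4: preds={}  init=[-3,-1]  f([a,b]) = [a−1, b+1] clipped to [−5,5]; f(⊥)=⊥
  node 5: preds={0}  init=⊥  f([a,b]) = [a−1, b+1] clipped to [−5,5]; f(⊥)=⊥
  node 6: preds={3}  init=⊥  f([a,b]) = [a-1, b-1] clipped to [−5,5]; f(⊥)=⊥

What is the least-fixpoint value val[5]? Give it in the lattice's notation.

[-4,5]

Worklist (28 pops):
  #1 pop 0: in=[-2,5] → [0,5] (was ⊥); enqueue []
  #2 pop 1: in=[-2,4] → [0,0] (was ⊥); enqueue []
  #3 pop 2: in=⊥ → [-2,4] (no change)
  #4 pop 3: in=⊥ → [0,5] (no change)
  #5 pop 4: in=⊥ → [-3,-1] (no change)
  #6 pop 5: in=[0,5] → [-1,5] (was ⊥); enqueue [0,3]
  #7 pop 6: in=[0,5] → [-1,4] (was ⊥); enqueue []
  #8 pop 0: in=[-2,5] → [0,5] (no change)
  #9 pop 3: in=[-1,5] → [-1,5] (was [0,5]); enqueue [0,6]
  #10 pop 0: in=[-2,5] → [0,5] (no change)
  #11 pop 6: in=[-1,5] → [-2,4] (was [-1,4]); enqueue [3]
  #12 pop 3: in=[-2,5] → [-2,5] (was [-1,5]); enqueue [0,6]
  #13 pop 0: in=[-2,5] → [0,5] (no change)
  #14 pop 6: in=[-2,5] → [-3,4] (was [-2,4]); enqueue [3]
  #15 pop 3: in=[-3,5] → [-3,5] (was [-2,5]); enqueue [0,6]
  #16 pop 0: in=[-3,5] → [-1,5] (was [0,5]); enqueue [5]
  #17 pop 6: in=[-3,5] → [-4,4] (was [-3,4]); enqueue [3]
  #18 pop 5: in=[-1,5] → [-2,5] (was [-1,5]); enqueue [0]
  #19 pop 3: in=[-4,5] → [-4,5] (was [-3,5]); enqueue [6]
  #20 pop 0: in=[-4,5] → [-2,5] (was [-1,5]); enqueue [5]
  #21 pop 6: in=[-4,5] → [-5,4] (was [-4,4]); enqueue [3]
  #22 pop 5: in=[-2,5] → [-3,5] (was [-2,5]); enqueue [0]
  #23 pop 3: in=[-5,5] → [-5,5] (was [-4,5]); enqueue [6]
  #24 pop 0: in=[-5,5] → [-3,5] (was [-2,5]); enqueue [5]
  #25 pop 6: in=[-5,5] → [-5,4] (no change)
  #26 pop 5: in=[-3,5] → [-4,5] (was [-3,5]); enqueue [0,3]
  #27 pop 0: in=[-5,5] → [-3,5] (no change)
  #28 pop 3: in=[-5,5] → [-5,5] (no change)

Fixpoint:
  val[0] = [-3,5]
  val[1] = [0,0]
  val[2] = [-2,4]
  val[3] = [-5,5]
  val[4] = [-3,-1]
  val[5] = [-4,5]
  val[6] = [-5,4]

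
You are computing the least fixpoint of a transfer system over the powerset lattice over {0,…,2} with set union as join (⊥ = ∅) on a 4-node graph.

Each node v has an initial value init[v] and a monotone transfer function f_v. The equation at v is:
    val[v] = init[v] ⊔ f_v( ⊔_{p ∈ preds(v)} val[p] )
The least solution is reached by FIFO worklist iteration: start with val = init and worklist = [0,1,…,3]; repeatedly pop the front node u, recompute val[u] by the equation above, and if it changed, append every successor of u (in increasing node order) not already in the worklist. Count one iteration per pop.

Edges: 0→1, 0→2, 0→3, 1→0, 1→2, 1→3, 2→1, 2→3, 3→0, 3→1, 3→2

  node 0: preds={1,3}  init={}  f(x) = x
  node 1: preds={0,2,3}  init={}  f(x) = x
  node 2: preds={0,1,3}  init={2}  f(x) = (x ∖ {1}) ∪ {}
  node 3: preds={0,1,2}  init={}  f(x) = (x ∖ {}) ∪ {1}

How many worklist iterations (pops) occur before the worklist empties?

Worklist (9 pops):
  #1 pop 0: in={} → {} (no change)
  #2 pop 1: in={2} → {2} (was {}); enqueue [0]
  #3 pop 2: in={2} → {2} (no change)
  #4 pop 3: in={2} → {1,2} (was {}); enqueue [1,2]
  #5 pop 0: in={1,2} → {1,2} (was {}); enqueue [3]
  #6 pop 1: in={1,2} → {1,2} (was {2}); enqueue [0]
  #7 pop 2: in={1,2} → {2} (no change)
  #8 pop 3: in={1,2} → {1,2} (no change)
  #9 pop 0: in={1,2} → {1,2} (no change)

Fixpoint:
  val[0] = {1,2}
  val[1] = {1,2}
  val[2] = {2}
  val[3] = {1,2}

9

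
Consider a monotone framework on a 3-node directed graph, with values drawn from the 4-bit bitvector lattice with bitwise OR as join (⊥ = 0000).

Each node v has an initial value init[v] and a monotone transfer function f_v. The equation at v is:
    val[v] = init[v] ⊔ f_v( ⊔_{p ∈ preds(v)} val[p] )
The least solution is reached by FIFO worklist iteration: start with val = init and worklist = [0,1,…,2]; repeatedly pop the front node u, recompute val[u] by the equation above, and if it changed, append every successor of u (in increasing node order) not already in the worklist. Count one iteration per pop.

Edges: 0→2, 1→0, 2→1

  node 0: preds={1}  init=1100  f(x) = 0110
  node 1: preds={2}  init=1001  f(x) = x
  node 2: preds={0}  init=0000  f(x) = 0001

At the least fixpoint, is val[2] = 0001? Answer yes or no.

yes

Trace (4 dequeues):
  [1] u=0 | in 1001 | out 1110 | prev 1100 | push {}
  [2] u=1 | in 0000 | out 1001 | ==
  [3] u=2 | in 1110 | out 0001 | prev 0000 | push {1}
  [4] u=1 | in 0001 | out 1001 | ==

Converged values:
  [0] 1110
  [1] 1001
  [2] 0001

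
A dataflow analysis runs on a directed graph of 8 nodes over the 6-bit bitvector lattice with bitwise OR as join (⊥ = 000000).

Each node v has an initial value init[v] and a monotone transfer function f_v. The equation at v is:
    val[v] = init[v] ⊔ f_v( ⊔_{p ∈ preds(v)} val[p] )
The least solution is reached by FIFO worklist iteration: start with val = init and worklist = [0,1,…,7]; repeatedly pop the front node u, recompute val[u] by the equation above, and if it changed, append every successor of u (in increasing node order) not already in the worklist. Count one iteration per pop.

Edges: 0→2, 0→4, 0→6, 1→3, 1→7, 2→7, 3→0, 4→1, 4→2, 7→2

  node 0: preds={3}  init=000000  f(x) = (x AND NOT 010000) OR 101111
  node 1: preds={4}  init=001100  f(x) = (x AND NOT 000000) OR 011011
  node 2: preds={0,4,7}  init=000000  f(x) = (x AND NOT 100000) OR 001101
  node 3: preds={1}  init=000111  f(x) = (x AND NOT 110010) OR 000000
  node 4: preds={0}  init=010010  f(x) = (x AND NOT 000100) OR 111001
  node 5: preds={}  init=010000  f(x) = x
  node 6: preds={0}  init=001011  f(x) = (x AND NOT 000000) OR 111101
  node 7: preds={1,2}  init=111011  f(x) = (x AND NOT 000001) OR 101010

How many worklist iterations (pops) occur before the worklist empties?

Trace (13 dequeues):
  [1] u=0 | in 000111 | out 101111 | prev 000000 | push {}
  [2] u=1 | in 010010 | out 011111 | prev 001100 | push {}
  [3] u=2 | in 111111 | out 011111 | prev 000000 | push {}
  [4] u=3 | in 011111 | out 001111 | prev 000111 | push {0}
  [5] u=4 | in 101111 | out 111011 | prev 010010 | push {1,2}
  [6] u=5 | in 000000 | out 010000 | ==
  [7] u=6 | in 101111 | out 111111 | prev 001011 | push {}
  [8] u=7 | in 011111 | out 111111 | prev 111011 | push {}
  [9] u=0 | in 001111 | out 101111 | ==
  [10] u=1 | in 111011 | out 111111 | prev 011111 | push {3,7}
  [11] u=2 | in 111111 | out 011111 | ==
  [12] u=3 | in 111111 | out 001111 | ==
  [13] u=7 | in 111111 | out 111111 | ==

Converged values:
  [0] 101111
  [1] 111111
  [2] 011111
  [3] 001111
  [4] 111011
  [5] 010000
  [6] 111111
  [7] 111111

13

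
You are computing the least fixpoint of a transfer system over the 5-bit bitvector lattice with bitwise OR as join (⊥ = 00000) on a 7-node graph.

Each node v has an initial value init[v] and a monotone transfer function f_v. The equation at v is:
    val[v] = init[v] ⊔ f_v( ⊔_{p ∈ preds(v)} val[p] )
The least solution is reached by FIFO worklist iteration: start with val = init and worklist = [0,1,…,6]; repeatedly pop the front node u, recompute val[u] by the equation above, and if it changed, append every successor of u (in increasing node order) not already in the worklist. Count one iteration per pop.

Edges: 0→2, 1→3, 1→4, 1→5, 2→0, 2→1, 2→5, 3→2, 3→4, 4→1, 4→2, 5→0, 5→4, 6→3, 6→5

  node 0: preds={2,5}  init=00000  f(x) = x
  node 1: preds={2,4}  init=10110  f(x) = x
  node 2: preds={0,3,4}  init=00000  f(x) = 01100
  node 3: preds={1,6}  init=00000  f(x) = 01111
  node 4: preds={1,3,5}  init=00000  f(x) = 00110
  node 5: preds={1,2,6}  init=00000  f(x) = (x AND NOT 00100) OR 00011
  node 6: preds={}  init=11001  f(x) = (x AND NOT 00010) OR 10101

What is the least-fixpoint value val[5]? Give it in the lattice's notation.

11011

Trace (13 dequeues):
  [1] u=0 | in 00000 | out 00000 | ==
  [2] u=1 | in 00000 | out 10110 | ==
  [3] u=2 | in 00000 | out 01100 | prev 00000 | push {0,1}
  [4] u=3 | in 11111 | out 01111 | prev 00000 | push {2}
  [5] u=4 | in 11111 | out 00110 | prev 00000 | push {}
  [6] u=5 | in 11111 | out 11011 | prev 00000 | push {4}
  [7] u=6 | in 00000 | out 11101 | prev 11001 | push {3,5}
  [8] u=0 | in 11111 | out 11111 | prev 00000 | push {}
  [9] u=1 | in 01110 | out 11110 | prev 10110 | push {}
  [10] u=2 | in 11111 | out 01100 | ==
  [11] u=4 | in 11111 | out 00110 | ==
  [12] u=3 | in 11111 | out 01111 | ==
  [13] u=5 | in 11111 | out 11011 | ==

Converged values:
  [0] 11111
  [1] 11110
  [2] 01100
  [3] 01111
  [4] 00110
  [5] 11011
  [6] 11101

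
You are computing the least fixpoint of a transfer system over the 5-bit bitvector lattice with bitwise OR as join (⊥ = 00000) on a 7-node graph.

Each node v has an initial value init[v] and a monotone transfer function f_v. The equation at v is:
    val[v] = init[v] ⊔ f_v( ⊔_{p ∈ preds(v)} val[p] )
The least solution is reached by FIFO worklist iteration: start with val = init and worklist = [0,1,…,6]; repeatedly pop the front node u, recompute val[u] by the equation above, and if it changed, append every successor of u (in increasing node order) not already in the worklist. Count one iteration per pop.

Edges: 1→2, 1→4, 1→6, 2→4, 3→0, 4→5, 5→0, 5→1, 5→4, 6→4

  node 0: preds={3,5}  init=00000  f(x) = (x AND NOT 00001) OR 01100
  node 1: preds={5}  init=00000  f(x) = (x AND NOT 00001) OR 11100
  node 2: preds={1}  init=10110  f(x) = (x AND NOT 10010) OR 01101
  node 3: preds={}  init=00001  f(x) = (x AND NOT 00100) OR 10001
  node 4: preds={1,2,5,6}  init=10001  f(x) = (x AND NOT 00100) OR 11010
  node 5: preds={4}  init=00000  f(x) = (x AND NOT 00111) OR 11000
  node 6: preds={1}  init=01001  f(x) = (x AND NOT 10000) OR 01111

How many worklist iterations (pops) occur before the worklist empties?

10

Iteration log — 10 steps:
  step 1. node 0  ⊔preds=00001  new=01100  old=00000  +wl: 
  step 2. node 1  ⊔preds=00000  new=11100  old=00000  +wl: 
  step 3. node 2  ⊔preds=11100  new=11111  old=10110  +wl: 
  step 4. node 3  ⊔preds=00000  new=10001  old=00001  +wl: 0
  step 5. node 4  ⊔preds=11111  new=11011  old=10001  +wl: 
  step 6. node 5  ⊔preds=11011  new=11000  old=00000  +wl: 1,4
  step 7. node 6  ⊔preds=11100  new=01111  old=01001  +wl: 
  step 8. node 0  ⊔preds=11001  new=11100  old=01100  +wl: 
  step 9. node 1  ⊔preds=11000  new=11100  stable
  step 10. node 4  ⊔preds=11111  new=11011  stable

Least fixpoint reached:
  node 0: 11100
  node 1: 11100
  node 2: 11111
  node 3: 10001
  node 4: 11011
  node 5: 11000
  node 6: 01111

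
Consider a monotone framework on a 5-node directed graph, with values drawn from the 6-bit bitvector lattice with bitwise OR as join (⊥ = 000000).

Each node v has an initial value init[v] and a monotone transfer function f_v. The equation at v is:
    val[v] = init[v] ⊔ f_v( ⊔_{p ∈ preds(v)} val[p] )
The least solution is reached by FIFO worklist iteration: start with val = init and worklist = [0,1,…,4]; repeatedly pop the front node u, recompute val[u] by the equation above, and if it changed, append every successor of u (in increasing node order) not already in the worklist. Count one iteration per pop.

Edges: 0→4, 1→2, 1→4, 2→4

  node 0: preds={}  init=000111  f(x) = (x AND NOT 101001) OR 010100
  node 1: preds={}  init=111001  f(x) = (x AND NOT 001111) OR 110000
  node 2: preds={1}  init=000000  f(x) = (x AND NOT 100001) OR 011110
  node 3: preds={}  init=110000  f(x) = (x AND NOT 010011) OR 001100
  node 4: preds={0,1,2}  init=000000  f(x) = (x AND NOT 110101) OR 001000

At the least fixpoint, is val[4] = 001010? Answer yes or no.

Trace (5 dequeues):
  [1] u=0 | in 000000 | out 010111 | prev 000111 | push {}
  [2] u=1 | in 000000 | out 111001 | ==
  [3] u=2 | in 111001 | out 011110 | prev 000000 | push {}
  [4] u=3 | in 000000 | out 111100 | prev 110000 | push {}
  [5] u=4 | in 111111 | out 001010 | prev 000000 | push {}

Converged values:
  [0] 010111
  [1] 111001
  [2] 011110
  [3] 111100
  [4] 001010

yes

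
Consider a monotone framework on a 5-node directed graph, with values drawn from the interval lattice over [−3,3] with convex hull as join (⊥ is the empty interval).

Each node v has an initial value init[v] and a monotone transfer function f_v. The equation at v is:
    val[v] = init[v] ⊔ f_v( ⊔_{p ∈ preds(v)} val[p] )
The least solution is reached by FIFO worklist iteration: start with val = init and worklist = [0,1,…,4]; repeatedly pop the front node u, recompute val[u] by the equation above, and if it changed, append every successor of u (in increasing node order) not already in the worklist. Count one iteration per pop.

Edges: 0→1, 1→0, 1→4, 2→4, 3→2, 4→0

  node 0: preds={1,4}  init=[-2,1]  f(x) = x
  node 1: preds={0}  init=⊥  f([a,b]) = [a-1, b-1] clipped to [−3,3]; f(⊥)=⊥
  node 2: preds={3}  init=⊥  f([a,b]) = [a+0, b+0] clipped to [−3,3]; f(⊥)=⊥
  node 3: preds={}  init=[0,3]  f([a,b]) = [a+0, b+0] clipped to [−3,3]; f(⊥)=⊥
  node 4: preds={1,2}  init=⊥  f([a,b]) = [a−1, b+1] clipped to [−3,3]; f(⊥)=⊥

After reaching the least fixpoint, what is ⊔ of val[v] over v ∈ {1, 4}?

Worklist (9 pops):
  #1 pop 0: in=⊥ → [-2,1] (no change)
  #2 pop 1: in=[-2,1] → [-3,0] (was ⊥); enqueue [0]
  #3 pop 2: in=[0,3] → [0,3] (was ⊥); enqueue []
  #4 pop 3: in=⊥ → [0,3] (no change)
  #5 pop 4: in=[-3,3] → [-3,3] (was ⊥); enqueue []
  #6 pop 0: in=[-3,3] → [-3,3] (was [-2,1]); enqueue [1]
  #7 pop 1: in=[-3,3] → [-3,2] (was [-3,0]); enqueue [0,4]
  #8 pop 0: in=[-3,3] → [-3,3] (no change)
  #9 pop 4: in=[-3,3] → [-3,3] (no change)

Fixpoint:
  val[0] = [-3,3]
  val[1] = [-3,2]
  val[2] = [0,3]
  val[3] = [0,3]
  val[4] = [-3,3]

[-3,3]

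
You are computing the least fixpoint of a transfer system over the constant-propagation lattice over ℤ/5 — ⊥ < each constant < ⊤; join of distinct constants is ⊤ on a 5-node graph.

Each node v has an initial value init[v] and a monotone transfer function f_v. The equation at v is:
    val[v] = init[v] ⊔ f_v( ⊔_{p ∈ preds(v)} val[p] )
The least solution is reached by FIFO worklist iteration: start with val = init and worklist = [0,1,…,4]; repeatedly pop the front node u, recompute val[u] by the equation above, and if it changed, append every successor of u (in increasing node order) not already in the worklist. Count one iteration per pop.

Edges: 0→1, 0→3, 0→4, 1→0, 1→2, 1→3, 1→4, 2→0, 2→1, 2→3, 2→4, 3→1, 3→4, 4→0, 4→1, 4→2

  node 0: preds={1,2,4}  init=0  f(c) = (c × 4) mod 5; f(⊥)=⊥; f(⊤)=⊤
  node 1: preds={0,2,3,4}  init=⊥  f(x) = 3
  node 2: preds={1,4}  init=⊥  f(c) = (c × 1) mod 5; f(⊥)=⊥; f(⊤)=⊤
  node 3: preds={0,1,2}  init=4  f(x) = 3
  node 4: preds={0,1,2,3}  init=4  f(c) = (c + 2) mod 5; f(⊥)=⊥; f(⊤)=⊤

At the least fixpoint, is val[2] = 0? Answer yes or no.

Iteration log — 8 steps:
  step 1. node 0  ⊔preds=4  new=⊤  old=0  +wl: 
  step 2. node 1  ⊔preds=⊤  new=3  old=⊥  +wl: 0
  step 3. node 2  ⊔preds=⊤  new=⊤  old=⊥  +wl: 1
  step 4. node 3  ⊔preds=⊤  new=⊤  old=4  +wl: 
  step 5. node 4  ⊔preds=⊤  new=⊤  old=4  +wl: 2
  step 6. node 0  ⊔preds=⊤  new=⊤  stable
  step 7. node 1  ⊔preds=⊤  new=3  stable
  step 8. node 2  ⊔preds=⊤  new=⊤  stable

Least fixpoint reached:
  node 0: ⊤
  node 1: 3
  node 2: ⊤
  node 3: ⊤
  node 4: ⊤

no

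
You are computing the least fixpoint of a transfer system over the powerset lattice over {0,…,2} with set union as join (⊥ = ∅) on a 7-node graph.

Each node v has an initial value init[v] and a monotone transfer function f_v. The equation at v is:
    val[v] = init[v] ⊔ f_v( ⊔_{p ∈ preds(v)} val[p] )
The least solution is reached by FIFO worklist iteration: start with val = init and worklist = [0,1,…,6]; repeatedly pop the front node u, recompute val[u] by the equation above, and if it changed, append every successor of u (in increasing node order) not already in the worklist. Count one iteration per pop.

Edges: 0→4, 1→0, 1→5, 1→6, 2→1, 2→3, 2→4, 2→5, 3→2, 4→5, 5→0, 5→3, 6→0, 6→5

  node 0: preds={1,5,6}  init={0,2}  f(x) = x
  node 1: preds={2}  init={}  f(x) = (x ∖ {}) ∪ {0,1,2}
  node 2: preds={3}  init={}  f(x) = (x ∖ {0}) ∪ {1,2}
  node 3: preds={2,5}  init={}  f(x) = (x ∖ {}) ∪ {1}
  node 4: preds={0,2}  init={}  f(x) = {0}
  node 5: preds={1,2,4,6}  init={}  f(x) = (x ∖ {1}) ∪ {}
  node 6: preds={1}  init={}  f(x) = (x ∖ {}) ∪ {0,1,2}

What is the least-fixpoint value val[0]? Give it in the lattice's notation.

Worklist (14 pops):
  #1 pop 0: in={} → {0,2} (no change)
  #2 pop 1: in={} → {0,1,2} (was {}); enqueue [0]
  #3 pop 2: in={} → {1,2} (was {}); enqueue [1]
  #4 pop 3: in={1,2} → {1,2} (was {}); enqueue [2]
  #5 pop 4: in={0,1,2} → {0} (was {}); enqueue []
  #6 pop 5: in={0,1,2} → {0,2} (was {}); enqueue [3]
  #7 pop 6: in={0,1,2} → {0,1,2} (was {}); enqueue [5]
  #8 pop 0: in={0,1,2} → {0,1,2} (was {0,2}); enqueue [4]
  #9 pop 1: in={1,2} → {0,1,2} (no change)
  #10 pop 2: in={1,2} → {1,2} (no change)
  #11 pop 3: in={0,1,2} → {0,1,2} (was {1,2}); enqueue [2]
  #12 pop 5: in={0,1,2} → {0,2} (no change)
  #13 pop 4: in={0,1,2} → {0} (no change)
  #14 pop 2: in={0,1,2} → {1,2} (no change)

Fixpoint:
  val[0] = {0,1,2}
  val[1] = {0,1,2}
  val[2] = {1,2}
  val[3] = {0,1,2}
  val[4] = {0}
  val[5] = {0,2}
  val[6] = {0,1,2}

{0,1,2}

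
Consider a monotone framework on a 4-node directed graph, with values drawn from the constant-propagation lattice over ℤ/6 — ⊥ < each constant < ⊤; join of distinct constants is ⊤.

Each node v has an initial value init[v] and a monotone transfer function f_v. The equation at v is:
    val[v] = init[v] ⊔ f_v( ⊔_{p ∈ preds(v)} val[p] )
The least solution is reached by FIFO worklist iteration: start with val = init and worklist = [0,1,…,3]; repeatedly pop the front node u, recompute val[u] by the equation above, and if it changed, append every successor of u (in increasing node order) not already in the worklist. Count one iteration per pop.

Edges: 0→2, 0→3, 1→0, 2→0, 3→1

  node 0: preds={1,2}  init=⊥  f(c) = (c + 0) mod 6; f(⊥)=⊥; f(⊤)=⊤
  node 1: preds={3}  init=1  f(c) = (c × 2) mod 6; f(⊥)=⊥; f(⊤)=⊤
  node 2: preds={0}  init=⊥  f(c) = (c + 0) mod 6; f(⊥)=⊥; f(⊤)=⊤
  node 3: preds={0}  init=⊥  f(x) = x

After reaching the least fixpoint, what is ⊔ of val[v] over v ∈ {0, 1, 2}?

⊤

Trace (11 dequeues):
  [1] u=0 | in 1 | out 1 | prev ⊥ | push {}
  [2] u=1 | in ⊥ | out 1 | ==
  [3] u=2 | in 1 | out 1 | prev ⊥ | push {0}
  [4] u=3 | in 1 | out 1 | prev ⊥ | push {1}
  [5] u=0 | in 1 | out 1 | ==
  [6] u=1 | in 1 | out ⊤ | prev 1 | push {0}
  [7] u=0 | in ⊤ | out ⊤ | prev 1 | push {2,3}
  [8] u=2 | in ⊤ | out ⊤ | prev 1 | push {0}
  [9] u=3 | in ⊤ | out ⊤ | prev 1 | push {1}
  [10] u=0 | in ⊤ | out ⊤ | ==
  [11] u=1 | in ⊤ | out ⊤ | ==

Converged values:
  [0] ⊤
  [1] ⊤
  [2] ⊤
  [3] ⊤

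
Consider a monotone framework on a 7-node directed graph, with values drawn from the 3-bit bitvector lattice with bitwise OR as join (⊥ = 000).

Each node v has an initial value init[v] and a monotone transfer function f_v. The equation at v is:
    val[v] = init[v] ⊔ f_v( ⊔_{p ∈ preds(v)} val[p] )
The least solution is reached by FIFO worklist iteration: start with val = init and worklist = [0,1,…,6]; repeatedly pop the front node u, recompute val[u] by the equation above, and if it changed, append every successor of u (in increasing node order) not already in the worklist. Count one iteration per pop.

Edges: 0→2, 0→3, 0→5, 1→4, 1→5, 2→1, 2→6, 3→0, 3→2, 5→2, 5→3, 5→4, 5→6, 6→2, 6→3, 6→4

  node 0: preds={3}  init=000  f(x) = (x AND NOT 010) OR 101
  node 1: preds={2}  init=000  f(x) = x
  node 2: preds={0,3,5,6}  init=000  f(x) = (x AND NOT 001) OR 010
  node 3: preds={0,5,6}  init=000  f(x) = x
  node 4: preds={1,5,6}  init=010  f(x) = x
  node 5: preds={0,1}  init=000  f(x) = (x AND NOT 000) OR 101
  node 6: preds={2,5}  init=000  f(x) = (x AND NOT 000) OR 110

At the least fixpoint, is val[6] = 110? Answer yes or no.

no

Trace (18 dequeues):
  [1] u=0 | in 000 | out 101 | prev 000 | push {}
  [2] u=1 | in 000 | out 000 | ==
  [3] u=2 | in 101 | out 110 | prev 000 | push {1}
  [4] u=3 | in 101 | out 101 | prev 000 | push {0,2}
  [5] u=4 | in 000 | out 010 | ==
  [6] u=5 | in 101 | out 101 | prev 000 | push {3,4}
  [7] u=6 | in 111 | out 111 | prev 000 | push {}
  [8] u=1 | in 110 | out 110 | prev 000 | push {5}
  [9] u=0 | in 101 | out 101 | ==
  [10] u=2 | in 111 | out 110 | ==
  [11] u=3 | in 111 | out 111 | prev 101 | push {0,2}
  [12] u=4 | in 111 | out 111 | prev 010 | push {}
  [13] u=5 | in 111 | out 111 | prev 101 | push {3,4,6}
  [14] u=0 | in 111 | out 101 | ==
  [15] u=2 | in 111 | out 110 | ==
  [16] u=3 | in 111 | out 111 | ==
  [17] u=4 | in 111 | out 111 | ==
  [18] u=6 | in 111 | out 111 | ==

Converged values:
  [0] 101
  [1] 110
  [2] 110
  [3] 111
  [4] 111
  [5] 111
  [6] 111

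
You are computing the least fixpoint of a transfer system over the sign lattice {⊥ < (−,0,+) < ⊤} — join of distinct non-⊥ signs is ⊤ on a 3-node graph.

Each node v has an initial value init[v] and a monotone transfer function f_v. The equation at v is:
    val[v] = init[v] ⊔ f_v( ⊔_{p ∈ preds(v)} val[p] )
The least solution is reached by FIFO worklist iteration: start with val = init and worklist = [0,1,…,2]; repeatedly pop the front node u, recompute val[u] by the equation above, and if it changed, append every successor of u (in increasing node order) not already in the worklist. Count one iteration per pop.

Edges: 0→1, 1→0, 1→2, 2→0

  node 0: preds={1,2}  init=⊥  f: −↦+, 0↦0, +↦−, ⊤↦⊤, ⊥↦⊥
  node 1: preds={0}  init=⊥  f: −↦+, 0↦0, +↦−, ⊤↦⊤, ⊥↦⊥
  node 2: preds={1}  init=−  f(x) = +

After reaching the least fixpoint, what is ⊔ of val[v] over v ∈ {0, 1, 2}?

⊤

Trace (7 dequeues):
  [1] u=0 | in − | out + | prev ⊥ | push {}
  [2] u=1 | in + | out − | prev ⊥ | push {0}
  [3] u=2 | in − | out ⊤ | prev − | push {}
  [4] u=0 | in ⊤ | out ⊤ | prev + | push {1}
  [5] u=1 | in ⊤ | out ⊤ | prev − | push {0,2}
  [6] u=0 | in ⊤ | out ⊤ | ==
  [7] u=2 | in ⊤ | out ⊤ | ==

Converged values:
  [0] ⊤
  [1] ⊤
  [2] ⊤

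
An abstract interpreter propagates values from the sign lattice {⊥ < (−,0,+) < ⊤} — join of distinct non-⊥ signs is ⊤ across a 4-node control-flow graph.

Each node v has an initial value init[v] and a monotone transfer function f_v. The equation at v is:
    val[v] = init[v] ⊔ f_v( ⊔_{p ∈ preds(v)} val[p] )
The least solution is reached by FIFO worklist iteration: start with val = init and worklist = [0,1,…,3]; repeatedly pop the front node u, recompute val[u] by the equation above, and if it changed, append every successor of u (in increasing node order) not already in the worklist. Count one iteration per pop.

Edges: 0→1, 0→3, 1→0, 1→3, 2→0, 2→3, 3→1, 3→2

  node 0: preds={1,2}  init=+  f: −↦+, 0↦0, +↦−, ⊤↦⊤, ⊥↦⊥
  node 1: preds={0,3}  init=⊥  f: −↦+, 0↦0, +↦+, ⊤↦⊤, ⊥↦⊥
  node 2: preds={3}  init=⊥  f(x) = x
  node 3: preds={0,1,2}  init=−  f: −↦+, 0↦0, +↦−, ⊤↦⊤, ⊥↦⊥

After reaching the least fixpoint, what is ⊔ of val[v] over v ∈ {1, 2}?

Worklist (9 pops):
  #1 pop 0: in=⊥ → + (no change)
  #2 pop 1: in=⊤ → ⊤ (was ⊥); enqueue [0]
  #3 pop 2: in=− → − (was ⊥); enqueue []
  #4 pop 3: in=⊤ → ⊤ (was −); enqueue [1,2]
  #5 pop 0: in=⊤ → ⊤ (was +); enqueue [3]
  #6 pop 1: in=⊤ → ⊤ (no change)
  #7 pop 2: in=⊤ → ⊤ (was −); enqueue [0]
  #8 pop 3: in=⊤ → ⊤ (no change)
  #9 pop 0: in=⊤ → ⊤ (no change)

Fixpoint:
  val[0] = ⊤
  val[1] = ⊤
  val[2] = ⊤
  val[3] = ⊤

⊤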